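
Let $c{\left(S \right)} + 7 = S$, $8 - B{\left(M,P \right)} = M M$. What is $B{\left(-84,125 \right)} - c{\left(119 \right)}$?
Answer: $-7160$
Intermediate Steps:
$B{\left(M,P \right)} = 8 - M^{2}$ ($B{\left(M,P \right)} = 8 - M M = 8 - M^{2}$)
$c{\left(S \right)} = -7 + S$
$B{\left(-84,125 \right)} - c{\left(119 \right)} = \left(8 - \left(-84\right)^{2}\right) - \left(-7 + 119\right) = \left(8 - 7056\right) - 112 = -7048 - 112 = -7160$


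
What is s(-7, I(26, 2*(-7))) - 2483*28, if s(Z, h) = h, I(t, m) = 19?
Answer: -69505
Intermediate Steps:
s(-7, I(26, 2*(-7))) - 2483*28 = 19 - 2483*28 = 19 - 1*69524 = 19 - 69524 = -69505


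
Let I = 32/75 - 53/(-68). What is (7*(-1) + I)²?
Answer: 873143401/26010000 ≈ 33.570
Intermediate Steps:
I = 6151/5100 (I = 32*(1/75) - 53*(-1/68) = 32/75 + 53/68 = 6151/5100 ≈ 1.2061)
(7*(-1) + I)² = (7*(-1) + 6151/5100)² = (-7 + 6151/5100)² = (-29549/5100)² = 873143401/26010000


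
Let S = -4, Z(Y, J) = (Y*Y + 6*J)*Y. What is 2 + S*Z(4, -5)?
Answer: 226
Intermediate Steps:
Z(Y, J) = Y*(Y**2 + 6*J) (Z(Y, J) = (Y**2 + 6*J)*Y = Y*(Y**2 + 6*J))
2 + S*Z(4, -5) = 2 - 16*(4**2 + 6*(-5)) = 2 - 16*(16 - 30) = 2 - 16*(-14) = 2 - 4*(-56) = 2 + 224 = 226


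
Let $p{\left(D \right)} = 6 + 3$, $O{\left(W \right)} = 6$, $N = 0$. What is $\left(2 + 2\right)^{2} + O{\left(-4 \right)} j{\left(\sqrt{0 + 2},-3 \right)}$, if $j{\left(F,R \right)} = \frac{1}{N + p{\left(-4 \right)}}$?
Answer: $\frac{50}{3} \approx 16.667$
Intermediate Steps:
$p{\left(D \right)} = 9$
$j{\left(F,R \right)} = \frac{1}{9}$ ($j{\left(F,R \right)} = \frac{1}{0 + 9} = \frac{1}{9}$)
$\left(2 + 2\right)^{2} + O{\left(-4 \right)} j{\left(\sqrt{0 + 2},-3 \right)} = \left(2 + 2\right)^{2} + 6 \cdot \frac{1}{9} = 4^{2} + \frac{2}{3} = 16 + \frac{2}{3} = \frac{50}{3}$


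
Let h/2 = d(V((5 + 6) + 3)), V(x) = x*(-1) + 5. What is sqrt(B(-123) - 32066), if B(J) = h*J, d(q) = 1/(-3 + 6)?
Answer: 6*I*sqrt(893) ≈ 179.3*I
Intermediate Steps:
V(x) = 5 - x (V(x) = -x + 5 = 5 - x)
d(q) = 1/3
h = 2/3 (h = 2*(1/3) = 2/3 ≈ 0.66667)
B(J) = 2*J/3
sqrt(B(-123) - 32066) = sqrt((2/3)*(-123) - 32066) = sqrt(-82 - 32066) = sqrt(-32148) = 6*I*sqrt(893)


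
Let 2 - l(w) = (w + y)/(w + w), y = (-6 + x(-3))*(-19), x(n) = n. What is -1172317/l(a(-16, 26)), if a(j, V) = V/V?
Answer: 1172317/84 ≈ 13956.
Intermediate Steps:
a(j, V) = 1
y = 171 (y = (-6 - 3)*(-19) = -9*(-19) = 171)
l(w) = 2 - (171 + w)/(2*w) (l(w) = 2 - (w + 171)/(w + w) = 2 - (171 + w)/(2*w))
-1172317/l(a(-16, 26)) = -1172317*2/(3*(-57 + 1)) = -1172317/((3/2)*1*(-56)) = -1172317/(-84) = -1172317*(-1/84) = 1172317/84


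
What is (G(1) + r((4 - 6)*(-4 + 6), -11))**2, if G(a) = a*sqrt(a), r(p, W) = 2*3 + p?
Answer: 9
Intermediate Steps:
r(p, W) = 6 + p
G(a) = a**(3/2)
(G(1) + r((4 - 6)*(-4 + 6), -11))**2 = (1**(3/2) + (6 + (4 - 6)*(-4 + 6)))**2 = (1 + (6 - 2*2))**2 = (1 + (6 - 4))**2 = (1 + 2)**2 = 3**2 = 9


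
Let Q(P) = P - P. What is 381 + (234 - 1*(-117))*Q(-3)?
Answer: 381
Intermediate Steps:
Q(P) = 0
381 + (234 - 1*(-117))*Q(-3) = 381 + (234 - 1*(-117))*0 = 381 + (234 + 117)*0 = 381 + 351*0 = 381 + 0 = 381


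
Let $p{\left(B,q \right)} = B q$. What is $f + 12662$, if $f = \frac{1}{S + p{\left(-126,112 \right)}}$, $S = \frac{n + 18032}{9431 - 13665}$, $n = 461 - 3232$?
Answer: $\frac{756750364244}{59765469} \approx 12662.0$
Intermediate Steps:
$n = -2771$ ($n = 461 - 3232 = -2771$)
$S = - \frac{15261}{4234}$ ($S = \frac{-2771 + 18032}{9431 - 13665} = \frac{15261}{-4234} = 15261 \left(- \frac{1}{4234}\right) = - \frac{15261}{4234} \approx -3.6044$)
$f = - \frac{4234}{59765469}$ ($f = \frac{1}{- \frac{15261}{4234} - 14112} = \frac{1}{- \frac{59765469}{4234}} = - \frac{4234}{59765469} \approx -7.0844 \cdot 10^{-5}$)
$f + 12662 = - \frac{4234}{59765469} + 12662 = \frac{756750364244}{59765469}$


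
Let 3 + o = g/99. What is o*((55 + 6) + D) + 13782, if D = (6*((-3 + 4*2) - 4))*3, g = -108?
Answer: 148047/11 ≈ 13459.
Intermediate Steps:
o = -45/11 (o = -3 - 108/99 = -3 - 108*1/99 = -3 - 12/11 = -45/11 ≈ -4.0909)
D = 18 (D = (6*((-3 + 8) - 4))*3 = (6*(5 - 4))*3 = (6*1)*3 = 6*3 = 18)
o*((55 + 6) + D) + 13782 = -45*((55 + 6) + 18)/11 + 13782 = -45*(61 + 18)/11 + 13782 = -45/11*79 + 13782 = -3555/11 + 13782 = 148047/11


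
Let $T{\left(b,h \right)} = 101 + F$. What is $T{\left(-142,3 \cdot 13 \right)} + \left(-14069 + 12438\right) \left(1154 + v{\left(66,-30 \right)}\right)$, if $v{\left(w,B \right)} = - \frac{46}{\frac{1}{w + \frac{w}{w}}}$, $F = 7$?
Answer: $3144676$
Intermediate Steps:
$v{\left(w,B \right)} = -46 - 46 w$ ($v{\left(w,B \right)} = - \frac{46}{\frac{1}{w + 1}} = - \frac{46}{\frac{1}{1 + w}} = - 46 \left(1 + w\right) = -46 - 46 w$)
$T{\left(b,h \right)} = 108$ ($T{\left(b,h \right)} = 101 + 7 = 108$)
$T{\left(-142,3 \cdot 13 \right)} + \left(-14069 + 12438\right) \left(1154 + v{\left(66,-30 \right)}\right) = 108 + \left(-14069 + 12438\right) \left(1154 - 3082\right) = 108 - 1631 \left(1154 - 3082\right) = 108 - -3144568 = 108 + 3144568 = 3144676$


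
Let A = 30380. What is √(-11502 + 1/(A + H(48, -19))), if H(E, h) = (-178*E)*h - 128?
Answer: 5*I*√4266107641389/96294 ≈ 107.25*I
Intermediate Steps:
H(E, h) = -128 - 178*E*h (H(E, h) = -178*E*h - 128 = -128 - 178*E*h)
√(-11502 + 1/(A + H(48, -19))) = √(-11502 + 1/(30380 + (-128 - 178*48*(-19)))) = √(-11502 + 1/(30380 + (-128 + 162336))) = √(-11502 + 1/(30380 + 162208)) = √(-11502 + 1/192588) = √(-2215147175/192588) = 5*I*√4266107641389/96294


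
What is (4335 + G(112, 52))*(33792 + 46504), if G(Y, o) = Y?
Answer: 357076312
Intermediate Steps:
(4335 + G(112, 52))*(33792 + 46504) = (4335 + 112)*(33792 + 46504) = 4447*80296 = 357076312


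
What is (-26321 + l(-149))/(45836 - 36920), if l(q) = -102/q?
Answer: -3921727/1328484 ≈ -2.9520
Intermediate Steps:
(-26321 + l(-149))/(45836 - 36920) = (-26321 - 102/(-149))/(45836 - 36920) = (-26321 - 102*(-1/149))/8916 = (-26321 + 102/149)*(1/8916) = -3921727/149*1/8916 = -3921727/1328484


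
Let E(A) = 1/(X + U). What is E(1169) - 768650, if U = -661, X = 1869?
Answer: -928529199/1208 ≈ -7.6865e+5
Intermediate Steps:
E(A) = 1/1208 (E(A) = 1/(1869 - 661) = 1/1208)
E(1169) - 768650 = 1/1208 - 768650 = -928529199/1208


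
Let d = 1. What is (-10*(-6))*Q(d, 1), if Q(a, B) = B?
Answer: 60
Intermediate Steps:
(-10*(-6))*Q(d, 1) = -10*(-6)*1 = 60*1 = 60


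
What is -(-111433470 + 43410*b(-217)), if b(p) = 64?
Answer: 108655230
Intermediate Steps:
-(-111433470 + 43410*b(-217)) = -43410/(1/(64 - 2567)) = -43410/(1/(-2503)) = -43410/(-1/2503) = -43410*(-2503) = 108655230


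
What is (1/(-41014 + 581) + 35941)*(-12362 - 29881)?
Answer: -61387631179836/40433 ≈ -1.5183e+9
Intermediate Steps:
(1/(-41014 + 581) + 35941)*(-12362 - 29881) = (1/(-40433) + 35941)*(-42243) = (-1/40433 + 35941)*(-42243) = (1453202452/40433)*(-42243) = -61387631179836/40433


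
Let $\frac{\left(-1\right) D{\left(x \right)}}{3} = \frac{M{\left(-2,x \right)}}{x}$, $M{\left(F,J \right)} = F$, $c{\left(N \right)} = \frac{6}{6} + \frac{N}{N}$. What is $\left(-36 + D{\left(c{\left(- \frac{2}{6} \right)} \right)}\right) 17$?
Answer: $-561$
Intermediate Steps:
$c{\left(N \right)} = 2$ ($c{\left(N \right)} = 6 \cdot \frac{1}{6} + 1 = 1 + 1 = 2$)
$D{\left(x \right)} = \frac{6}{x}$ ($D{\left(x \right)} = - 3 \left(- \frac{2}{x}\right) = \frac{6}{x}$)
$\left(-36 + D{\left(c{\left(- \frac{2}{6} \right)} \right)}\right) 17 = \left(-36 + \frac{6}{2}\right) 17 = \left(-36 + 6 \cdot \frac{1}{2}\right) 17 = \left(-36 + 3\right) 17 = \left(-33\right) 17 = -561$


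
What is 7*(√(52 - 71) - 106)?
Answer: -742 + 7*I*√19 ≈ -742.0 + 30.512*I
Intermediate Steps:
7*(√(52 - 71) - 106) = 7*(√(-19) - 106) = 7*(I*√19 - 106) = 7*(-106 + I*√19) = -742 + 7*I*√19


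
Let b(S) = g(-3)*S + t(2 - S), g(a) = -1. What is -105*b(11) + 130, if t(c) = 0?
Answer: 1285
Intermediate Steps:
b(S) = -S (b(S) = -S + 0 = -S)
-105*b(11) + 130 = -(-105)*11 + 130 = -105*(-11) + 130 = 1155 + 130 = 1285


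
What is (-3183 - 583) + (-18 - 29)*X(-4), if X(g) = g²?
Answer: -4518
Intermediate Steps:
(-3183 - 583) + (-18 - 29)*X(-4) = (-3183 - 583) + (-18 - 29)*(-4)² = -3766 - 47*16 = -3766 - 752 = -4518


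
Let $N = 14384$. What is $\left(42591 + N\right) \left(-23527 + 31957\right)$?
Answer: $480299250$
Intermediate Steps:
$\left(42591 + N\right) \left(-23527 + 31957\right) = \left(42591 + 14384\right) \left(-23527 + 31957\right) = 56975 \cdot 8430 = 480299250$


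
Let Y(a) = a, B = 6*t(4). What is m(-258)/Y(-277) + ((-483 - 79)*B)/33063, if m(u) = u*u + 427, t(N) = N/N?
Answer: -738619159/3052817 ≈ -241.95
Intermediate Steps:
t(N) = 1
B = 6 (B = 6*1 = 6)
m(u) = 427 + u² (m(u) = u² + 427 = 427 + u²)
m(-258)/Y(-277) + ((-483 - 79)*B)/33063 = (427 + (-258)²)/(-277) + ((-483 - 79)*6)/33063 = (427 + 66564)*(-1/277) - 562*6*(1/33063) = 66991*(-1/277) - 3372*1/33063 = -66991/277 - 1124/11021 = -738619159/3052817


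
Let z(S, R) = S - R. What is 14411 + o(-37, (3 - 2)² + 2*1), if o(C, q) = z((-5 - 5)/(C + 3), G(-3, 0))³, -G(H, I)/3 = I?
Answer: 70801368/4913 ≈ 14411.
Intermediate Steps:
G(H, I) = -3*I
o(C, q) = -1000/(3 + C)³ (o(C, q) = ((-5 - 5)/(C + 3) - (-3)*0)³ = (-10/(3 + C) - 1*0)³ = (-10/(3 + C) + 0)³ = (-10/(3 + C))³ = -1000/(3 + C)³)
14411 + o(-37, (3 - 2)² + 2*1) = 14411 - 1000/(3 - 37)³ = 14411 - 1000/(-34)³ = 14411 - 1000*(-1/39304) = 14411 + 125/4913 = 70801368/4913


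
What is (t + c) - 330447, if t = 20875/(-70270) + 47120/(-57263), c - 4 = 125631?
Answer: -164828315157529/804774202 ≈ -2.0481e+5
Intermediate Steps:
c = 125635 (c = 4 + 125631 = 125635)
t = -901297505/804774202 (t = 20875*(-1/70270) + 47120*(-1/57263) = -4175/14054 - 47120/57263 = -901297505/804774202 ≈ -1.1199)
(t + c) - 330447 = (-901297505/804774202 + 125635) - 330447 = 101106905570765/804774202 - 330447 = -164828315157529/804774202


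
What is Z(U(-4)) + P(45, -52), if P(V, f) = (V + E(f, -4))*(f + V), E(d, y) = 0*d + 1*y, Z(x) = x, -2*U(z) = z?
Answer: -285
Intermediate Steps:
U(z) = -z/2
E(d, y) = y (E(d, y) = 0 + y = y)
P(V, f) = (-4 + V)*(V + f) (P(V, f) = (V - 4)*(f + V) = (-4 + V)*(V + f))
Z(U(-4)) + P(45, -52) = -1/2*(-4) + (45**2 - 4*45 - 4*(-52) + 45*(-52)) = 2 + (2025 - 180 + 208 - 2340) = 2 - 287 = -285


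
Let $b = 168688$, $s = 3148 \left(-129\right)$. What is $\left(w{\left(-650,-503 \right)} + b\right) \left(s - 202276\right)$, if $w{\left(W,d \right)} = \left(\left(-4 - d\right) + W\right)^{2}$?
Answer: $-116495779952$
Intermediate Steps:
$s = -406092$
$w{\left(W,d \right)} = \left(-4 + W - d\right)^{2}$
$\left(w{\left(-650,-503 \right)} + b\right) \left(s - 202276\right) = \left(\left(4 - 503 - -650\right)^{2} + 168688\right) \left(-406092 - 202276\right) = \left(\left(4 - 503 + 650\right)^{2} + 168688\right) \left(-608368\right) = \left(151^{2} + 168688\right) \left(-608368\right) = \left(22801 + 168688\right) \left(-608368\right) = 191489 \left(-608368\right) = -116495779952$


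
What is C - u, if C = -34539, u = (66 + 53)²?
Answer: -48700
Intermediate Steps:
u = 14161 (u = 119² = 14161)
C - u = -34539 - 1*14161 = -34539 - 14161 = -48700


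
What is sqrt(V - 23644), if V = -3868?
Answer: 2*I*sqrt(6878) ≈ 165.87*I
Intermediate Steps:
sqrt(V - 23644) = sqrt(-3868 - 23644) = sqrt(-27512) = 2*I*sqrt(6878)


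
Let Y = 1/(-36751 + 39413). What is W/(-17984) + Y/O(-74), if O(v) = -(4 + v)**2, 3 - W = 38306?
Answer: 62452081677/29322462400 ≈ 2.1298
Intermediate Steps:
W = -38303 (W = 3 - 1*38306 = 3 - 38306 = -38303)
Y = 1/2662 ≈ 0.00037566
W/(-17984) + Y/O(-74) = -38303/(-17984) + 1/(2662*((-(4 - 74)**2))) = -38303*(-1/17984) + 1/(2662*((-1*(-70)**2))) = 38303/17984 + 1/(2662*((-1*4900))) = 38303/17984 + (1/2662)/(-4900) = 38303/17984 + (1/2662)*(-1/4900) = 38303/17984 - 1/13043800 = 62452081677/29322462400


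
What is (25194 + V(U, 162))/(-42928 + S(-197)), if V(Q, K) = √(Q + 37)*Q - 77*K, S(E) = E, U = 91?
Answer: -848/2875 - 728*√2/43125 ≈ -0.31883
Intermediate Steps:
V(Q, K) = -77*K + Q*√(37 + Q) (V(Q, K) = √(37 + Q)*Q - 77*K = Q*√(37 + Q) - 77*K = -77*K + Q*√(37 + Q))
(25194 + V(U, 162))/(-42928 + S(-197)) = (25194 + (-77*162 + 91*√(37 + 91)))/(-42928 - 197) = (25194 + (-12474 + 91*√128))/(-43125) = (25194 + (-12474 + 91*(8*√2)))*(-1/43125) = (25194 + (-12474 + 728*√2))*(-1/43125) = (12720 + 728*√2)*(-1/43125) = -848/2875 - 728*√2/43125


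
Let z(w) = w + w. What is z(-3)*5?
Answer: -30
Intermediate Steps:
z(w) = 2*w
z(-3)*5 = (2*(-3))*5 = -6*5 = -30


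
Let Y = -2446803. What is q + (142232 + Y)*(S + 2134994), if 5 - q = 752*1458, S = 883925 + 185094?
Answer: -7383876539834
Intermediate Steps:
S = 1069019
q = -1096411 (q = 5 - 752*1458 = 5 - 1*1096416 = 5 - 1096416 = -1096411)
q + (142232 + Y)*(S + 2134994) = -1096411 + (142232 - 2446803)*(1069019 + 2134994) = -1096411 - 2304571*3204013 = -1096411 - 7383875443423 = -7383876539834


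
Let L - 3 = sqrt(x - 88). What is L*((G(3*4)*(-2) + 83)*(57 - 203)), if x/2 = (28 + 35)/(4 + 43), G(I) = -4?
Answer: -39858 - 13286*I*sqrt(188470)/47 ≈ -39858.0 - 1.2272e+5*I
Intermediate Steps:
x = 126/47 (x = 2*((28 + 35)/(4 + 43)) = 2*(63/47) = 126/47 ≈ 2.6809)
L = 3 + I*sqrt(188470)/47 (L = 3 + sqrt(126/47 - 88) = 3 + sqrt(-4010/47) = 3 + I*sqrt(188470)/47 ≈ 3.0 + 9.2368*I)
L*((G(3*4)*(-2) + 83)*(57 - 203)) = (3 + I*sqrt(188470)/47)*((-4*(-2) + 83)*(57 - 203)) = (3 + I*sqrt(188470)/47)*((8 + 83)*(-146)) = (3 + I*sqrt(188470)/47)*(91*(-146)) = (3 + I*sqrt(188470)/47)*(-13286) = -39858 - 13286*I*sqrt(188470)/47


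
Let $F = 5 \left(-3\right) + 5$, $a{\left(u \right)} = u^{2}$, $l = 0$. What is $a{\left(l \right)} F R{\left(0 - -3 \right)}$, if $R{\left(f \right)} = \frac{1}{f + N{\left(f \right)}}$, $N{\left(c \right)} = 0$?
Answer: $0$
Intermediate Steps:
$R{\left(f \right)} = \frac{1}{f}$ ($R{\left(f \right)} = \frac{1}{f + 0} = \frac{1}{f}$)
$F = -10$ ($F = -15 + 5 = -10$)
$a{\left(l \right)} F R{\left(0 - -3 \right)} = \frac{0^{2} \left(-10\right)}{0 - -3} = \frac{0 \left(-10\right)}{0 + 3} = \frac{0}{3} = 0 \cdot \frac{1}{3} = 0$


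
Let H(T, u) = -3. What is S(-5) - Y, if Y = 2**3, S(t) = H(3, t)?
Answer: -11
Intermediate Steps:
S(t) = -3
Y = 8
S(-5) - Y = -3 - 1*8 = -3 - 8 = -11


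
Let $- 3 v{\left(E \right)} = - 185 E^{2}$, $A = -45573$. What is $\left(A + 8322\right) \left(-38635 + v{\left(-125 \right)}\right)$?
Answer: $-34453698240$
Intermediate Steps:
$v{\left(E \right)} = \frac{185 E^{2}}{3}$ ($v{\left(E \right)} = - \frac{\left(-185\right) E^{2}}{3} = \frac{185 E^{2}}{3}$)
$\left(A + 8322\right) \left(-38635 + v{\left(-125 \right)}\right) = \left(-45573 + 8322\right) \left(-38635 + \frac{185 \left(-125\right)^{2}}{3}\right) = - 37251 \left(-38635 + \frac{185}{3} \cdot 15625\right) = - 37251 \left(-38635 + \frac{2890625}{3}\right) = \left(-37251\right) \frac{2774720}{3} = -34453698240$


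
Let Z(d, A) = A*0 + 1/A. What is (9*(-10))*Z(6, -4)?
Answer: 45/2 ≈ 22.500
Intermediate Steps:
Z(d, A) = 1/A (Z(d, A) = 0 + 1/A = 1/A)
(9*(-10))*Z(6, -4) = (9*(-10))/(-4) = -90*(-¼) = 45/2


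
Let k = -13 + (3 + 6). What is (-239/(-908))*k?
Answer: -239/227 ≈ -1.0529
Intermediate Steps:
k = -4 (k = -13 + 9 = -4)
(-239/(-908))*k = -239/(-908)*(-4) = -239*(-1/908)*(-4) = (239/908)*(-4) = -239/227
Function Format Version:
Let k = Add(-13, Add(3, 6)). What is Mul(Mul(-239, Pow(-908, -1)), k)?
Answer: Rational(-239, 227) ≈ -1.0529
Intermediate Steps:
k = -4 (k = Add(-13, 9) = -4)
Mul(Mul(-239, Pow(-908, -1)), k) = Mul(Mul(-239, Pow(-908, -1)), -4) = Mul(Mul(-239, Rational(-1, 908)), -4) = Mul(Rational(239, 908), -4) = Rational(-239, 227)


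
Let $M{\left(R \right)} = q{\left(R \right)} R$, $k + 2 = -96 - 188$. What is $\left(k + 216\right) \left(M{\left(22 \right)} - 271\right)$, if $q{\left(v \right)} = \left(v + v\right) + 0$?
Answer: $-48790$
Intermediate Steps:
$q{\left(v \right)} = 2 v$ ($q{\left(v \right)} = 2 v + 0 = 2 v$)
$k = -286$ ($k = -2 - 284 = -286$)
$M{\left(R \right)} = 2 R^{2}$ ($M{\left(R \right)} = 2 R R = 2 R^{2}$)
$\left(k + 216\right) \left(M{\left(22 \right)} - 271\right) = \left(-286 + 216\right) \left(2 \cdot 22^{2} - 271\right) = - 70 \left(2 \cdot 484 - 271\right) = - 70 \left(968 - 271\right) = \left(-70\right) 697 = -48790$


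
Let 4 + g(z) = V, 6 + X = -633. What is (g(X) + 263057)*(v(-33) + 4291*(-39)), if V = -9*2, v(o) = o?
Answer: -44027324370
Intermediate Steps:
X = -639 (X = -6 - 633 = -639)
V = -18
g(z) = -22 (g(z) = -4 - 18 = -22)
(g(X) + 263057)*(v(-33) + 4291*(-39)) = (-22 + 263057)*(-33 + 4291*(-39)) = 263035*(-33 - 167349) = 263035*(-167382) = -44027324370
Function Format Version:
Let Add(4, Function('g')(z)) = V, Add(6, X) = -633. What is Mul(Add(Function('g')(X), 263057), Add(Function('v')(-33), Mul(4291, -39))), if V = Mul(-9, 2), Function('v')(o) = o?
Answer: -44027324370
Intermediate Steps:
X = -639 (X = Add(-6, -633) = -639)
V = -18
Function('g')(z) = -22 (Function('g')(z) = Add(-4, -18) = -22)
Mul(Add(Function('g')(X), 263057), Add(Function('v')(-33), Mul(4291, -39))) = Mul(Add(-22, 263057), Add(-33, Mul(4291, -39))) = Mul(263035, Add(-33, -167349)) = Mul(263035, -167382) = -44027324370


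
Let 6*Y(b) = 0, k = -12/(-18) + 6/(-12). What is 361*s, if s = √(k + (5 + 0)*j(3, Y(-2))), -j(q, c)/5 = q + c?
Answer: 361*I*√2694/6 ≈ 3122.9*I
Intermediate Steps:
k = ⅙ (k = -12*(-1/18) + 6*(-1/12) = ⅔ - ½ = ⅙ ≈ 0.16667)
Y(b) = 0 (Y(b) = (⅙)*0 = 0)
j(q, c) = -5*c - 5*q (j(q, c) = -5*(q + c) = -5*(c + q) = -5*c - 5*q)
s = I*√2694/6 (s = √(⅙ + (5 + 0)*(-5*0 - 5*3)) = √(⅙ + 5*(0 - 15)) = √(⅙ + 5*(-15)) = √(⅙ - 75) = √(-449/6) = I*√2694/6 ≈ 8.6506*I)
361*s = 361*(I*√2694/6) = 361*I*√2694/6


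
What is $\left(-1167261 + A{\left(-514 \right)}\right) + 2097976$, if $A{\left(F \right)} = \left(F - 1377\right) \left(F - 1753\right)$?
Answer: $5217612$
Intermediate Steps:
$A{\left(F \right)} = \left(-1753 + F\right) \left(-1377 + F\right)$ ($A{\left(F \right)} = \left(-1377 + F\right) \left(-1753 + F\right) = \left(-1753 + F\right) \left(-1377 + F\right)$)
$\left(-1167261 + A{\left(-514 \right)}\right) + 2097976 = \left(-1167261 + \left(2413881 + \left(-514\right)^{2} - -1608820\right)\right) + 2097976 = \left(-1167261 + \left(2413881 + 264196 + 1608820\right)\right) + 2097976 = \left(-1167261 + 4286897\right) + 2097976 = 3119636 + 2097976 = 5217612$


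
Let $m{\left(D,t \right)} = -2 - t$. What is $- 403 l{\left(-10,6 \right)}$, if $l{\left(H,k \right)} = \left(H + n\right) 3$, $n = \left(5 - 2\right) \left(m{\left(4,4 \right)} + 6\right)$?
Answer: $12090$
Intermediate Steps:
$n = 0$ ($n = \left(5 - 2\right) \left(\left(-2 - 4\right) + 6\right) = 3 \left(\left(-2 - 4\right) + 6\right) = 3 \left(-6 + 6\right) = 3 \cdot 0 = 0$)
$l{\left(H,k \right)} = 3 H$ ($l{\left(H,k \right)} = \left(H + 0\right) 3 = H 3 = 3 H$)
$- 403 l{\left(-10,6 \right)} = - 403 \cdot 3 \left(-10\right) = \left(-403\right) \left(-30\right) = 12090$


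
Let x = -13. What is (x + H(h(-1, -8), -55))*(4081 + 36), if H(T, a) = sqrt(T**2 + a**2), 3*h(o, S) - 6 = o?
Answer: -53521 + 20585*sqrt(1090)/3 ≈ 1.7302e+5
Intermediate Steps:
h(o, S) = 2 + o/3
(x + H(h(-1, -8), -55))*(4081 + 36) = (-13 + sqrt((2 + (1/3)*(-1))**2 + (-55)**2))*(4081 + 36) = (-13 + sqrt((2 - 1/3)**2 + 3025))*4117 = (-13 + sqrt((5/3)**2 + 3025))*4117 = (-13 + sqrt(25/9 + 3025))*4117 = (-13 + sqrt(27250/9))*4117 = (-13 + 5*sqrt(1090)/3)*4117 = -53521 + 20585*sqrt(1090)/3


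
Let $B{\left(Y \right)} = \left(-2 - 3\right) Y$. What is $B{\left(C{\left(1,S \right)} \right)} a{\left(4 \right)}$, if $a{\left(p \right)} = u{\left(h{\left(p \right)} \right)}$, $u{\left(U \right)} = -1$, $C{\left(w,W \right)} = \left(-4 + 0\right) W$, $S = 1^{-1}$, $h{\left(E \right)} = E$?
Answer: $-20$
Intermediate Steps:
$S = 1$
$C{\left(w,W \right)} = - 4 W$
$B{\left(Y \right)} = - 5 Y$
$a{\left(p \right)} = -1$
$B{\left(C{\left(1,S \right)} \right)} a{\left(4 \right)} = - 5 \left(\left(-4\right) 1\right) \left(-1\right) = \left(-5\right) \left(-4\right) \left(-1\right) = 20 \left(-1\right) = -20$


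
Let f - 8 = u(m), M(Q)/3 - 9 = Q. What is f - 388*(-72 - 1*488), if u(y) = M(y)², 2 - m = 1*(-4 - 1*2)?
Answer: 219889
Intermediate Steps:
M(Q) = 27 + 3*Q
m = 8 (m = 2 - (-4 - 1*2) = 2 - (-4 - 2) = 2 - (-6) = 2 - 1*(-6) = 2 + 6 = 8)
u(y) = (27 + 3*y)²
f = 2609 (f = 8 + 9*(9 + 8)² = 8 + 9*17² = 8 + 9*289 = 8 + 2601 = 2609)
f - 388*(-72 - 1*488) = 2609 - 388*(-72 - 1*488) = 2609 - 388*(-72 - 488) = 2609 - 388*(-560) = 2609 + 217280 = 219889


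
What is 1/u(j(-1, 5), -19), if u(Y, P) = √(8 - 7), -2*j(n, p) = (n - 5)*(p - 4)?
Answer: 1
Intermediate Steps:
j(n, p) = -(-5 + n)*(-4 + p)/2 (j(n, p) = -(n - 5)*(p - 4)/2 = -(-5 + n)*(-4 + p)/2)
u(Y, P) = 1 (u(Y, P) = √1 = 1)
1/u(j(-1, 5), -19) = 1/1 = 1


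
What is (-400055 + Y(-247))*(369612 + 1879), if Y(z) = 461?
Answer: -148445574654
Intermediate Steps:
(-400055 + Y(-247))*(369612 + 1879) = (-400055 + 461)*(369612 + 1879) = -399594*371491 = -148445574654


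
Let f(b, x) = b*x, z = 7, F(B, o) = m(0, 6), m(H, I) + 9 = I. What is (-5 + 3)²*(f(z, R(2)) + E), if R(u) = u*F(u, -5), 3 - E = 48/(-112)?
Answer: -1080/7 ≈ -154.29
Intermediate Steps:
m(H, I) = -9 + I
F(B, o) = -3 (F(B, o) = -9 + 6 = -3)
E = 24/7 (E = 3 - 48/(-112) = 3 - 48*(-1)/112 = 3 - 1*(-3/7) = 3 + 3/7 = 24/7 ≈ 3.4286)
R(u) = -3*u (R(u) = u*(-3) = -3*u)
(-5 + 3)²*(f(z, R(2)) + E) = (-5 + 3)²*(7*(-3*2) + 24/7) = (-2)²*(7*(-6) + 24/7) = 4*(-42 + 24/7) = 4*(-270/7) = -1080/7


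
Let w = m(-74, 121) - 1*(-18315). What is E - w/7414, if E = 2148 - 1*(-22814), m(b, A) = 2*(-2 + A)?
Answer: 185049715/7414 ≈ 24960.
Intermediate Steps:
m(b, A) = -4 + 2*A
w = 18553 (w = (-4 + 2*121) - 1*(-18315) = (-4 + 242) + 18315 = 238 + 18315 = 18553)
E = 24962 (E = 2148 + 22814 = 24962)
E - w/7414 = 24962 - 18553/7414 = 185049715/7414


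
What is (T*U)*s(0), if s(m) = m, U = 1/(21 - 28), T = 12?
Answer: 0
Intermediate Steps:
U = -1/7 (U = 1/(-7) = -1/7 ≈ -0.14286)
(T*U)*s(0) = (12*(-1/7))*0 = -12/7*0 = 0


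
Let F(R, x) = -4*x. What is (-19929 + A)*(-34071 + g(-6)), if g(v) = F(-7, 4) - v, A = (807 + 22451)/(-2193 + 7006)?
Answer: 3268198142539/4813 ≈ 6.7904e+8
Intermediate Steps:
A = 23258/4813 ≈ 4.8323
g(v) = -16 - v (g(v) = -4*4 - v = -16 - v)
(-19929 + A)*(-34071 + g(-6)) = (-19929 + 23258/4813)*(-34071 + (-16 - 1*(-6))) = -95895019*(-34071 + (-16 + 6))/4813 = -95895019*(-34071 - 10)/4813 = -95895019/4813*(-34081) = 3268198142539/4813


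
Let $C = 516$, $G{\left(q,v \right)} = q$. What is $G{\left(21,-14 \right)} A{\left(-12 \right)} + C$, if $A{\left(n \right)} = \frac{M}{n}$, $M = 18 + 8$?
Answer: $\frac{941}{2} \approx 470.5$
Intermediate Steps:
$M = 26$
$A{\left(n \right)} = \frac{26}{n}$
$G{\left(21,-14 \right)} A{\left(-12 \right)} + C = 21 \frac{26}{-12} + 516 = 21 \cdot 26 \left(- \frac{1}{12}\right) + 516 = 21 \left(- \frac{13}{6}\right) + 516 = - \frac{91}{2} + 516 = \frac{941}{2}$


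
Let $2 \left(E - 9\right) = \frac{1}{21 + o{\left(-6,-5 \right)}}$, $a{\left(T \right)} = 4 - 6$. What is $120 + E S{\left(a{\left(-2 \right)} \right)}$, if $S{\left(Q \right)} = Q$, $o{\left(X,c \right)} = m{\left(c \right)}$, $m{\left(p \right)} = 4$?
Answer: $\frac{2549}{25} \approx 101.96$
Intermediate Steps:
$o{\left(X,c \right)} = 4$
$a{\left(T \right)} = -2$ ($a{\left(T \right)} = 4 - 6 = -2$)
$E = \frac{451}{50}$ ($E = 9 + \frac{1}{2 \left(21 + 4\right)} = 9 + \frac{1}{2 \cdot 25} = 9 + \frac{1}{2} \cdot \frac{1}{25} = 9 + \frac{1}{50} = \frac{451}{50} \approx 9.02$)
$120 + E S{\left(a{\left(-2 \right)} \right)} = 120 + \frac{451}{50} \left(-2\right) = 120 - \frac{451}{25} = \frac{2549}{25}$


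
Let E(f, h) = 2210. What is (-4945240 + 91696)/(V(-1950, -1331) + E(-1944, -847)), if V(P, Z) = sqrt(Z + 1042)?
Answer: -630960720/287317 + 4853544*I/287317 ≈ -2196.0 + 16.893*I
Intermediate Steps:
V(P, Z) = sqrt(1042 + Z)
(-4945240 + 91696)/(V(-1950, -1331) + E(-1944, -847)) = (-4945240 + 91696)/(sqrt(1042 - 1331) + 2210) = -4853544/(sqrt(-289) + 2210) = -4853544/(17*I + 2210) = -4853544*(2210 - 17*I)/4884389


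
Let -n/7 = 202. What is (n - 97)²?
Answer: 2283121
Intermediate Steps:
n = -1414 (n = -7*202 = -1414)
(n - 97)² = (-1414 - 97)² = (-1511)² = 2283121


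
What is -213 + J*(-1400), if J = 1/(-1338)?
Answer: -141797/669 ≈ -211.95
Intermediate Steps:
J = -1/1338 ≈ -0.00074738
-213 + J*(-1400) = -213 - 1/1338*(-1400) = -213 + 700/669 = -141797/669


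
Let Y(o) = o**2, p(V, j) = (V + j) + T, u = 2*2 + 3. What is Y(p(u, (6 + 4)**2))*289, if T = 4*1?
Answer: 3560769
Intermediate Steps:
T = 4
u = 7 (u = 4 + 3 = 7)
p(V, j) = 4 + V + j (p(V, j) = (V + j) + 4 = 4 + V + j)
Y(p(u, (6 + 4)**2))*289 = (4 + 7 + (6 + 4)**2)**2*289 = (4 + 7 + 10**2)**2*289 = (4 + 7 + 100)**2*289 = 111**2*289 = 12321*289 = 3560769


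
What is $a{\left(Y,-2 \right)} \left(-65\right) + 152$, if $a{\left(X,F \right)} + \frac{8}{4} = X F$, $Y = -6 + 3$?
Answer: $-108$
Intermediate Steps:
$Y = -3$
$a{\left(X,F \right)} = -2 + F X$ ($a{\left(X,F \right)} = -2 + X F = -2 + F X$)
$a{\left(Y,-2 \right)} \left(-65\right) + 152 = \left(-2 - -6\right) \left(-65\right) + 152 = \left(-2 + 6\right) \left(-65\right) + 152 = 4 \left(-65\right) + 152 = -260 + 152 = -108$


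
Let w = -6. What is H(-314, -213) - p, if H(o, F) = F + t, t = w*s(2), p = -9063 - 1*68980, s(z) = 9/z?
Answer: 77803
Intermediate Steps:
p = -78043 (p = -9063 - 68980 = -78043)
t = -27 (t = -54/2 = -6*9/2 = -27)
H(o, F) = -27 + F (H(o, F) = F - 27 = -27 + F)
H(-314, -213) - p = (-27 - 213) - 1*(-78043) = -240 + 78043 = 77803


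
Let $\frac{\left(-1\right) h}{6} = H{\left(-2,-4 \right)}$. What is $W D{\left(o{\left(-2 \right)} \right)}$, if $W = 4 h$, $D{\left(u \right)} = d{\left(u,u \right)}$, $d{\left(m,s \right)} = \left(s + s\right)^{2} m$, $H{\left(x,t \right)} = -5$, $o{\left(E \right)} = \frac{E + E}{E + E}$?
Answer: $480$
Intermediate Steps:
$o{\left(E \right)} = 1$ ($o{\left(E \right)} = \frac{2 E}{2 E} = 2 E \frac{1}{2 E} = 1$)
$h = 30$ ($h = \left(-6\right) \left(-5\right) = 30$)
$d{\left(m,s \right)} = 4 m s^{2}$ ($d{\left(m,s \right)} = \left(2 s\right)^{2} m = 4 s^{2} m = 4 m s^{2}$)
$D{\left(u \right)} = 4 u^{3}$ ($D{\left(u \right)} = 4 u u^{2} = 4 u^{3}$)
$W = 120$ ($W = 4 \cdot 30 = 120$)
$W D{\left(o{\left(-2 \right)} \right)} = 120 \cdot 4 \cdot 1^{3} = 120 \cdot 4 \cdot 1 = 120 \cdot 4 = 480$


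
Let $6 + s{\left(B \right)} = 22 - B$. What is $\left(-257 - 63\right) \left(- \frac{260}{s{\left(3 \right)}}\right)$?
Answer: $6400$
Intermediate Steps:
$s{\left(B \right)} = 16 - B$ ($s{\left(B \right)} = -6 - \left(-22 + B\right) = 16 - B$)
$\left(-257 - 63\right) \left(- \frac{260}{s{\left(3 \right)}}\right) = \left(-257 - 63\right) \left(- \frac{260}{16 - 3}\right) = - 320 \left(- \frac{260}{16 - 3}\right) = - 320 \left(- \frac{260}{13}\right) = - 320 \left(\left(-260\right) \frac{1}{13}\right) = \left(-320\right) \left(-20\right) = 6400$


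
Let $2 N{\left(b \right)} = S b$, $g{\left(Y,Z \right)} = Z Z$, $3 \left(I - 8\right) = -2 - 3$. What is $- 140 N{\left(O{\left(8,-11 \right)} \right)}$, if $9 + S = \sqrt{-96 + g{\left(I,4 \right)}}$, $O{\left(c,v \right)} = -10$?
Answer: $-6300 + 2800 i \sqrt{5} \approx -6300.0 + 6261.0 i$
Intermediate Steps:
$I = \frac{19}{3}$ ($I = 8 + \frac{-2 - 3}{3} = 8 + \frac{1}{3} \left(-5\right) = 8 - \frac{5}{3} = \frac{19}{3} \approx 6.3333$)
$g{\left(Y,Z \right)} = Z^{2}$
$S = -9 + 4 i \sqrt{5}$ ($S = -9 + \sqrt{-96 + 4^{2}} = -9 + \sqrt{-96 + 16} = -9 + \sqrt{-80} = -9 + 4 i \sqrt{5} \approx -9.0 + 8.9443 i$)
$N{\left(b \right)} = \frac{b \left(-9 + 4 i \sqrt{5}\right)}{2}$ ($N{\left(b \right)} = \frac{\left(-9 + 4 i \sqrt{5}\right) b}{2} = \frac{b \left(-9 + 4 i \sqrt{5}\right)}{2}$)
$- 140 N{\left(O{\left(8,-11 \right)} \right)} = - 140 \cdot \frac{1}{2} \left(-10\right) \left(-9 + 4 i \sqrt{5}\right) = - 140 \left(45 - 20 i \sqrt{5}\right) = -6300 + 2800 i \sqrt{5}$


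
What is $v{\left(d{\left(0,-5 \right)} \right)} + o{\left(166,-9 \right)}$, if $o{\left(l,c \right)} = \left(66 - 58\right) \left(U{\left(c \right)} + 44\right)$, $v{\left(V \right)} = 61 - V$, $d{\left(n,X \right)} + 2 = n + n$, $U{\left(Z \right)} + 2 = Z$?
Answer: $327$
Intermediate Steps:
$U{\left(Z \right)} = -2 + Z$
$d{\left(n,X \right)} = -2 + 2 n$ ($d{\left(n,X \right)} = -2 + \left(n + n\right) = -2 + 2 n$)
$o{\left(l,c \right)} = 336 + 8 c$ ($o{\left(l,c \right)} = \left(66 - 58\right) \left(\left(-2 + c\right) + 44\right) = 8 \left(42 + c\right) = 336 + 8 c$)
$v{\left(d{\left(0,-5 \right)} \right)} + o{\left(166,-9 \right)} = \left(61 - \left(-2 + 2 \cdot 0\right)\right) + \left(336 + 8 \left(-9\right)\right) = \left(61 - \left(-2 + 0\right)\right) + \left(336 - 72\right) = \left(61 - -2\right) + 264 = \left(61 + 2\right) + 264 = 63 + 264 = 327$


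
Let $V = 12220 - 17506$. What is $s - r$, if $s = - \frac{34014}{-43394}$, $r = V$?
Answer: $\frac{114707349}{21697} \approx 5286.8$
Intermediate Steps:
$V = -5286$
$r = -5286$
$s = \frac{17007}{21697}$ ($s = - \frac{34014 \left(-1\right)}{43394} = \left(-1\right) \left(- \frac{17007}{21697}\right) = \frac{17007}{21697} \approx 0.78384$)
$s - r = \frac{17007}{21697} - -5286 = \frac{17007}{21697} + 5286 = \frac{114707349}{21697}$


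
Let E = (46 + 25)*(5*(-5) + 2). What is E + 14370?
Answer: 12737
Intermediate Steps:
E = -1633 (E = 71*(-25 + 2) = 71*(-23) = -1633)
E + 14370 = -1633 + 14370 = 12737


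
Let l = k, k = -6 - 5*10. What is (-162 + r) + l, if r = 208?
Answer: -10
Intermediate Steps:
k = -56 (k = -6 - 50 = -56)
l = -56
(-162 + r) + l = (-162 + 208) - 56 = 46 - 56 = -10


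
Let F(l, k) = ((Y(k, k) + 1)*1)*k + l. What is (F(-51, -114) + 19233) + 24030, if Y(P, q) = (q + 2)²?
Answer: -1386918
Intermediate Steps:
Y(P, q) = (2 + q)²
F(l, k) = l + k*(1 + (2 + k)²) (F(l, k) = (((2 + k)² + 1)*1)*k + l = ((1 + (2 + k)²)*1)*k + l = (1 + (2 + k)²)*k + l = k*(1 + (2 + k)²) + l = l + k*(1 + (2 + k)²))
(F(-51, -114) + 19233) + 24030 = ((-114 - 51 - 114*(2 - 114)²) + 19233) + 24030 = ((-114 - 51 - 114*(-112)²) + 19233) + 24030 = ((-114 - 51 - 114*12544) + 19233) + 24030 = ((-114 - 51 - 1430016) + 19233) + 24030 = (-1430181 + 19233) + 24030 = -1410948 + 24030 = -1386918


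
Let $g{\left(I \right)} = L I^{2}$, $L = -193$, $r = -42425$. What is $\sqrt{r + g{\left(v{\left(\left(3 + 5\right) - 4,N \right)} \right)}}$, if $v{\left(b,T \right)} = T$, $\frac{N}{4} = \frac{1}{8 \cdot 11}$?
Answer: $\frac{i \sqrt{20533893}}{22} \approx 205.97 i$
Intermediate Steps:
$N = \frac{1}{22}$ ($N = 4 \frac{1}{8 \cdot 11} = 4 \cdot \frac{1}{8} \cdot \frac{1}{11} = 4 \cdot \frac{1}{88} = \frac{1}{22} \approx 0.045455$)
$g{\left(I \right)} = - 193 I^{2}$
$\sqrt{r + g{\left(v{\left(\left(3 + 5\right) - 4,N \right)} \right)}} = \sqrt{-42425 - \frac{193}{484}} = \sqrt{- \frac{20533893}{484}} = \frac{i \sqrt{20533893}}{22}$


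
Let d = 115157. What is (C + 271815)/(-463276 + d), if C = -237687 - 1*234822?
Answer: 200694/348119 ≈ 0.57651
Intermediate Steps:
C = -472509 (C = -237687 - 234822 = -472509)
(C + 271815)/(-463276 + d) = (-472509 + 271815)/(-463276 + 115157) = -200694/(-348119) = -200694*(-1/348119) = 200694/348119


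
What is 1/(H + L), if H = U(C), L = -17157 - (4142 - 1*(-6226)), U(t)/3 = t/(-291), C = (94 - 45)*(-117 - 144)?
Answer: -97/2657136 ≈ -3.6505e-5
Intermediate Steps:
C = -12789 (C = 49*(-261) = -12789)
U(t) = -t/97 (U(t) = 3*(t/(-291)) = 3*(t*(-1/291)) = 3*(-t/291) = -t/97)
L = -27525 (L = -17157 - (4142 + 6226) = -17157 - 1*10368 = -17157 - 10368 = -27525)
H = 12789/97 (H = -1/97*(-12789) = 12789/97 ≈ 131.85)
1/(H + L) = 1/(12789/97 - 27525) = 1/(-2657136/97) = -97/2657136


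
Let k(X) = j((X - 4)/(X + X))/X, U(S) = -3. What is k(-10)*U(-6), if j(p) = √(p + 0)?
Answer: 3*√70/100 ≈ 0.25100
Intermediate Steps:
j(p) = √p
k(X) = √2*√((-4 + X)/X)/(2*X) (k(X) = √((X - 4)/(X + X))/X = √((-4 + X)/((2*X)))/X = √((-4 + X)*(1/(2*X)))/X = √((-4 + X)/(2*X))/X = (√2*√((-4 + X)/X)/2)/X = √2*√((-4 + X)/X)/(2*X))
k(-10)*U(-6) = ((½)*√2*√((-4 - 10)/(-10))/(-10))*(-3) = ((½)*√2*(-⅒)*√(-⅒*(-14)))*(-3) = ((½)*√2*(-⅒)*√(7/5))*(-3) = ((½)*√2*(-⅒)*(√35/5))*(-3) = -√70/100*(-3) = 3*√70/100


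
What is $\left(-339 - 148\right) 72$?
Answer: $-35064$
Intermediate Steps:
$\left(-339 - 148\right) 72 = \left(-487\right) 72 = -35064$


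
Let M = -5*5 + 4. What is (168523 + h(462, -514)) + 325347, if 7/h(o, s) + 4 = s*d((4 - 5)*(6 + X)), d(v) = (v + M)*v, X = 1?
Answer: 49756414753/100748 ≈ 4.9387e+5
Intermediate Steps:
M = -21 (M = -25 + 4 = -21)
d(v) = v*(-21 + v) (d(v) = (v - 21)*v = (-21 + v)*v = v*(-21 + v))
h(o, s) = 7/(-4 + 196*s) (h(o, s) = 7/(-4 + s*(((4 - 5)*(6 + 1))*(-21 + (4 - 5)*(6 + 1)))) = 7/(-4 + s*((-1*7)*(-21 - 1*7))) = 7/(-4 + s*(-7*(-21 - 7))) = 7/(-4 + s*(-7*(-28))) = 7/(-4 + s*196) = 7/(-4 + 196*s))
(168523 + h(462, -514)) + 325347 = (168523 + 7/(4*(-1 + 49*(-514)))) + 325347 = (168523 + 7/(4*(-1 - 25186))) + 325347 = (168523 + (7/4)/(-25187)) + 325347 = (168523 + (7/4)*(-1/25187)) + 325347 = (168523 - 7/100748) + 325347 = 16978355197/100748 + 325347 = 49756414753/100748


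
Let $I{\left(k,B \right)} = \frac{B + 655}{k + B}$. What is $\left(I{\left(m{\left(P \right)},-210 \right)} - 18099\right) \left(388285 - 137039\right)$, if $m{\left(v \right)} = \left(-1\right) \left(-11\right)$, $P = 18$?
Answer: $- \frac{905024773916}{199} \approx -4.5479 \cdot 10^{9}$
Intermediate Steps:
$m{\left(v \right)} = 11$
$I{\left(k,B \right)} = \frac{655 + B}{B + k}$
$\left(I{\left(m{\left(P \right)},-210 \right)} - 18099\right) \left(388285 - 137039\right) = \left(\frac{655 - 210}{-210 + 11} - 18099\right) \left(388285 - 137039\right) = \left(\frac{1}{-199} \cdot 445 - 18099\right) 251246 = \left(\left(- \frac{1}{199}\right) 445 - 18099\right) 251246 = \left(- \frac{445}{199} - 18099\right) 251246 = \left(- \frac{3602146}{199}\right) 251246 = - \frac{905024773916}{199}$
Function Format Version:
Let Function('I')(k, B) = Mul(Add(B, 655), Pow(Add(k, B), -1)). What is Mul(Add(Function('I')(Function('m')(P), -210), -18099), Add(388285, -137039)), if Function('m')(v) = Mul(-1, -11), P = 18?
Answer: Rational(-905024773916, 199) ≈ -4.5479e+9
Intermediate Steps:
Function('m')(v) = 11
Function('I')(k, B) = Mul(Pow(Add(B, k), -1), Add(655, B)) (Function('I')(k, B) = Mul(Add(655, B), Pow(Add(B, k), -1)) = Mul(Pow(Add(B, k), -1), Add(655, B)))
Mul(Add(Function('I')(Function('m')(P), -210), -18099), Add(388285, -137039)) = Mul(Add(Mul(Pow(Add(-210, 11), -1), Add(655, -210)), -18099), Add(388285, -137039)) = Mul(Add(Mul(Pow(-199, -1), 445), -18099), 251246) = Mul(Add(Mul(Rational(-1, 199), 445), -18099), 251246) = Mul(Add(Rational(-445, 199), -18099), 251246) = Mul(Rational(-3602146, 199), 251246) = Rational(-905024773916, 199)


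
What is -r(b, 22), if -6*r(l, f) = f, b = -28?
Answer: 11/3 ≈ 3.6667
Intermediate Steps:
r(l, f) = -f/6
-r(b, 22) = -(-1)*22/6 = -1*(-11/3) = 11/3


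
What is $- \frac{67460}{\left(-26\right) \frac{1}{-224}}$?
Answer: $- \frac{7555520}{13} \approx -5.8119 \cdot 10^{5}$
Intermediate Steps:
$- \frac{67460}{\left(-26\right) \frac{1}{-224}} = - \frac{67460}{\left(-26\right) \left(- \frac{1}{224}\right)} = - \frac{67460}{\frac{13}{112}} = \left(-67460\right) \frac{112}{13} = - \frac{7555520}{13}$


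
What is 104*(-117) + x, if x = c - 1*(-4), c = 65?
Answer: -12099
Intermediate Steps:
x = 69 (x = 65 - 1*(-4) = 65 + 4 = 69)
104*(-117) + x = 104*(-117) + 69 = -12168 + 69 = -12099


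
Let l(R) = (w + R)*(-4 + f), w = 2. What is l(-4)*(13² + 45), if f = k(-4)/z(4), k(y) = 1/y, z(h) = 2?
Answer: 3531/2 ≈ 1765.5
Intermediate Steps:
k(y) = 1/y
f = -⅛ (f = 1/(-4*2) = -¼*½ = -⅛ ≈ -0.12500)
l(R) = -33/4 - 33*R/8 (l(R) = (2 + R)*(-4 - ⅛) = (2 + R)*(-33/8) = -33/4 - 33*R/8)
l(-4)*(13² + 45) = (-33/4 - 33/8*(-4))*(13² + 45) = (-33/4 + 33/2)*(169 + 45) = (33/4)*214 = 3531/2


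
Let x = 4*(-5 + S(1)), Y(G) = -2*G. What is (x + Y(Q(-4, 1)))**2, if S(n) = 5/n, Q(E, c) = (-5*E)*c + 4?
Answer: 2304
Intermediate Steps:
Q(E, c) = 4 - 5*E*c (Q(E, c) = -5*E*c + 4 = 4 - 5*E*c)
x = 0 (x = 4*(-5 + 5/1) = 4*(-5 + 5*1) = 4*(-5 + 5) = 4*0 = 0)
(x + Y(Q(-4, 1)))**2 = (0 - 2*(4 - 5*(-4)*1))**2 = (0 - 2*(4 + 20))**2 = (0 - 2*24)**2 = (0 - 48)**2 = (-48)**2 = 2304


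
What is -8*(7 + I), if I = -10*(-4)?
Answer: -376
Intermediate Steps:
I = 40
-8*(7 + I) = -8*(7 + 40) = -8*47 = -376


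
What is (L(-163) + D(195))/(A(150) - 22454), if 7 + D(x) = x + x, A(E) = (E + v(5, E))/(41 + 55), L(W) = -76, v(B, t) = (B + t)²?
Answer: -29472/2131409 ≈ -0.013827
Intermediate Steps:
A(E) = E/96 + (5 + E)²/96 (A(E) = (E + (5 + E)²)/(41 + 55) = (E + (5 + E)²)/96 = (E + (5 + E)²)*(1/96) = E/96 + (5 + E)²/96)
D(x) = -7 + 2*x (D(x) = -7 + (x + x) = -7 + 2*x)
(L(-163) + D(195))/(A(150) - 22454) = (-76 + (-7 + 2*195))/(((1/96)*150 + (5 + 150)²/96) - 22454) = (-76 + (-7 + 390))/((25/16 + (1/96)*155²) - 22454) = (-76 + 383)/((25/16 + (1/96)*24025) - 22454) = 307/((25/16 + 24025/96) - 22454) = 307/(24175/96 - 22454) = 307/(-2131409/96) = 307*(-96/2131409) = -29472/2131409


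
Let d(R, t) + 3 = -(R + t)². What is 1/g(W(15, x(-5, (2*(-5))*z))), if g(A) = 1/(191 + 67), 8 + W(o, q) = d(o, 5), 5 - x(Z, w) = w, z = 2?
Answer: 258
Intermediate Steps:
d(R, t) = -3 - (R + t)²
x(Z, w) = 5 - w
W(o, q) = -11 - (5 + o)² (W(o, q) = -8 + (-3 - (o + 5)²) = -8 + (-3 - (5 + o)²) = -11 - (5 + o)²)
g(A) = 1/258
1/g(W(15, x(-5, (2*(-5))*z))) = 1/(1/258) = 258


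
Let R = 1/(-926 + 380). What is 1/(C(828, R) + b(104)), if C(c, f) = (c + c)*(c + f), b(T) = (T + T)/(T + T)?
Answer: 91/124776103 ≈ 7.2931e-7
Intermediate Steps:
R = -1/546 (R = 1/(-546) = -1/546 ≈ -0.0018315)
b(T) = 1 (b(T) = (2*T)/((2*T)) = (2*T)*(1/(2*T)) = 1)
C(c, f) = 2*c*(c + f) (C(c, f) = (2*c)*(c + f) = 2*c*(c + f))
1/(C(828, R) + b(104)) = 1/(2*828*(828 - 1/546) + 1) = 1/(2*828*(452087/546) + 1) = 1/(124776012/91 + 1) = 1/(124776103/91) = 91/124776103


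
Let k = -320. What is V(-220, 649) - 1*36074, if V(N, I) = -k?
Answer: -35754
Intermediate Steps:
V(N, I) = 320 (V(N, I) = -1*(-320) = 320)
V(-220, 649) - 1*36074 = 320 - 1*36074 = 320 - 36074 = -35754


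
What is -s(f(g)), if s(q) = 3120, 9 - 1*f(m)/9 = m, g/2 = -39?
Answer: -3120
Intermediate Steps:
g = -78 (g = 2*(-39) = -78)
f(m) = 81 - 9*m
-s(f(g)) = -1*3120 = -3120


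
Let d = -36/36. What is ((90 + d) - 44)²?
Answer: 2025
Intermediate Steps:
d = -1 (d = -36*1/36 = -1)
((90 + d) - 44)² = ((90 - 1) - 44)² = (89 - 44)² = 45² = 2025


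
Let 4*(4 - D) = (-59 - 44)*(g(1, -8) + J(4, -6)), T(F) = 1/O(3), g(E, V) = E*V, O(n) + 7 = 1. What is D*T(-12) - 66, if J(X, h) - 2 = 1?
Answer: -1085/24 ≈ -45.208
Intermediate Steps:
O(n) = -6 (O(n) = -7 + 1 = -6)
J(X, h) = 3 (J(X, h) = 2 + 1 = 3)
T(F) = -⅙ (T(F) = 1/(-6) = -⅙)
D = -499/4 (D = 4 - (-59 - 44)*(1*(-8) + 3)/4 = 4 - (-103)*(-8 + 3)/4 = 4 - (-103)*(-5)/4 = 4 - ¼*515 = 4 - 515/4 = -499/4 ≈ -124.75)
D*T(-12) - 66 = -499/4*(-⅙) - 66 = 499/24 - 66 = -1085/24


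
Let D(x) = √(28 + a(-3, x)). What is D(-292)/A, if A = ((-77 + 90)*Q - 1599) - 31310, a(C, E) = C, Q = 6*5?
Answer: -5/32519 ≈ -0.00015376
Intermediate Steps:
Q = 30
A = -32519 (A = ((-77 + 90)*30 - 1599) - 31310 = (13*30 - 1599) - 31310 = (390 - 1599) - 31310 = -1209 - 31310 = -32519)
D(x) = 5 (D(x) = √(28 - 3) = √25 = 5)
D(-292)/A = 5/(-32519) = 5*(-1/32519) = -5/32519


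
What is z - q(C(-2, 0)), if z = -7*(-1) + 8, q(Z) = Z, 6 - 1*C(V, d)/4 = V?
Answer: -17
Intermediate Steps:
C(V, d) = 24 - 4*V
z = 15 (z = 7 + 8 = 15)
z - q(C(-2, 0)) = 15 - (24 - 4*(-2)) = 15 - (24 + 8) = 15 - 1*32 = 15 - 32 = -17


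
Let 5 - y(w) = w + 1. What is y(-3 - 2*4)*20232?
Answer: 303480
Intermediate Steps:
y(w) = 4 - w (y(w) = 5 - (w + 1) = 5 - (1 + w) = 5 + (-1 - w) = 4 - w)
y(-3 - 2*4)*20232 = (4 - (-3 - 2*4))*20232 = (4 - (-3 - 1*8))*20232 = (4 - (-3 - 8))*20232 = (4 - 1*(-11))*20232 = (4 + 11)*20232 = 15*20232 = 303480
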